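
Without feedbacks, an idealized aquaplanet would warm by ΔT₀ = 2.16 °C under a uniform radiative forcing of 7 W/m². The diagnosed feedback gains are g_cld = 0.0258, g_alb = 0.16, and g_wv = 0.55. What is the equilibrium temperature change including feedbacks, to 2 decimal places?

8.18 °C

Total gain g = 0.0258 + 0.16 + 0.55 = 0.7358.
Amplification A = 1/(1 − 0.7358) = 3.785.
ΔT = 2.16 × 3.785 = 8.18 °C.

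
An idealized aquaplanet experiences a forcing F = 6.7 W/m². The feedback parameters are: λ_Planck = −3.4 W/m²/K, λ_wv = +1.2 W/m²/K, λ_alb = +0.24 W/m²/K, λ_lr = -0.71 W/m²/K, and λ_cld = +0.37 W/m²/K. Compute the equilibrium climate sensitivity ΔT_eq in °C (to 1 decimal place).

Net feedback parameter λ = (−3.4) + (+1.2) + (+0.24) + (-0.71) + (+0.37) = -2.3 W/m²/K.
ΔT = −F/λ = −6.7/(-2.3) = 2.9 °C.

2.9 °C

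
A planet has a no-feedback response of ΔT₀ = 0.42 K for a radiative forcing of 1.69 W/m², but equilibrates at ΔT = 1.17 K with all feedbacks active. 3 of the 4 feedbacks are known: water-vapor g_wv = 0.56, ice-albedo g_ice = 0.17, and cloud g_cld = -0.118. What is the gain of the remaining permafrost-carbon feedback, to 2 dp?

0.03

Amplification A = ΔT/ΔT₀ = 1.17/0.42 = 2.786.
Total gain g = 1 − 1/A = 1 − 1/2.786 = 0.6411.
Known gains sum to 0.56 + 0.17 − 0.118 = 0.612.
g_pf = 0.6411 − 0.612 = 0.03.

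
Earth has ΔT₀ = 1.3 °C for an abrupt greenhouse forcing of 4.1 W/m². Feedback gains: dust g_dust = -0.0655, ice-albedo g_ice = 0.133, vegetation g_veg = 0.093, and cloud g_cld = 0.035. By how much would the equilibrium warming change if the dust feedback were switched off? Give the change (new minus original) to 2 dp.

0.14 °C

Original: g = 0.1955, ΔT = 1.3/(1−0.1955) = 1.6159 °C.
Without dust: g' = 0.261, ΔT' = 1.3/(1−0.261) = 1.7591 °C.
Change = 1.7591 − 1.6159 = 0.14 °C.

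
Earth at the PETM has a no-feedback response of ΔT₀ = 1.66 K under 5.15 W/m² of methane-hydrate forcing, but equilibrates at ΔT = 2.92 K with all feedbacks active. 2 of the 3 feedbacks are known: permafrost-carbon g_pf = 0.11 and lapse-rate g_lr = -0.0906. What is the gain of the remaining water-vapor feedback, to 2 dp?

0.41

Amplification A = ΔT/ΔT₀ = 2.92/1.66 = 1.759.
Total gain g = 1 − 1/A = 1 − 1/1.759 = 0.4315.
Known gains sum to 0.11 − 0.0906 = 0.0194.
g_wv = 0.4315 − 0.0194 = 0.41.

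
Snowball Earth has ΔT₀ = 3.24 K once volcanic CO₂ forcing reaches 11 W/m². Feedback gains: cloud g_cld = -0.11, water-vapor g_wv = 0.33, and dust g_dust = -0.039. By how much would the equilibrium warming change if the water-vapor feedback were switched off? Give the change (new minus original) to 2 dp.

Original: g = 0.181, ΔT = 3.24/(1−0.181) = 3.9560 K.
Without water-vapor: g' = -0.149, ΔT' = 3.24/(1+0.149) = 2.8198 K.
Change = 2.8198 − 3.9560 = -1.14 K.

-1.14 K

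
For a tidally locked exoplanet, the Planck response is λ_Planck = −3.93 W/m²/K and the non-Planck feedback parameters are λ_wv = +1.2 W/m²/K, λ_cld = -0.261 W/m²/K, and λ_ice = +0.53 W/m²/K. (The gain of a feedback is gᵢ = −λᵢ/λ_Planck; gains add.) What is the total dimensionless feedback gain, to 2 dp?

Convert to gains: g_wv = 1.2/3.93 = 0.3053; g_cld = -0.261/3.93 = -0.06641; g_ice = 0.53/3.93 = 0.1349.
Total gain g = 0.37379.

0.37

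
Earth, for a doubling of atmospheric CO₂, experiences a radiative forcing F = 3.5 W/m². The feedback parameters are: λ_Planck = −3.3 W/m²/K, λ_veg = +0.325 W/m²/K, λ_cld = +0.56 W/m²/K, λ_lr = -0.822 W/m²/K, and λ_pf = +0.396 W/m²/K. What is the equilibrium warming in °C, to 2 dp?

Net feedback parameter λ = (−3.3) + (+0.325) + (+0.56) + (-0.822) + (+0.396) = -2.841 W/m²/K.
ΔT = −F/λ = −3.5/(-2.841) = 1.23 °C.

1.23 °C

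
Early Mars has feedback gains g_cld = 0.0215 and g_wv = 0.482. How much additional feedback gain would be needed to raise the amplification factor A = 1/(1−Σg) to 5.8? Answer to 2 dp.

Current total gain = 0.5035.
Target gain for A = 5.8: g* = 1 − 1/5.8 = 0.8276.
Additional gain needed = 0.8276 − 0.5035 = 0.32.

0.32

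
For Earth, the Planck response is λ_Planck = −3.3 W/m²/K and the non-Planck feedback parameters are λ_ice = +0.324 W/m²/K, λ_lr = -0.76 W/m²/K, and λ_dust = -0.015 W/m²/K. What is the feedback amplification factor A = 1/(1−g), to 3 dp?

Convert to gains: g_ice = 0.324/3.3 = 0.09818; g_lr = -0.76/3.3 = -0.2303; g_dust = -0.015/3.3 = -0.004545.
Total gain g = -0.136665.
A = 1/(1 + 0.136665) = 0.880.

0.880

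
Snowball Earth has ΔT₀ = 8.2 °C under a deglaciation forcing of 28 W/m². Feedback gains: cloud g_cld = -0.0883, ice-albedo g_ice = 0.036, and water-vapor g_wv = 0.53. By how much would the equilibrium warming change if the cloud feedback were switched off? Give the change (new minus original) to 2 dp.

3.19 °C

Original: g = 0.4777, ΔT = 8.2/(1−0.4777) = 15.6998 °C.
Without cloud: g' = 0.566, ΔT' = 8.2/(1−0.566) = 18.8940 °C.
Change = 18.8940 − 15.6998 = 3.19 °C.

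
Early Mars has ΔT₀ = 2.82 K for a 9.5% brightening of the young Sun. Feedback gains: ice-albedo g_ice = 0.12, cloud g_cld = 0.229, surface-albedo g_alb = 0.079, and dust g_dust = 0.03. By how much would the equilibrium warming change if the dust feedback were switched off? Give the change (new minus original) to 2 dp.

Original: g = 0.458, ΔT = 2.82/(1−0.458) = 5.2030 K.
Without dust: g' = 0.428, ΔT' = 2.82/(1−0.428) = 4.9301 K.
Change = 4.9301 − 5.2030 = -0.27 K.

-0.27 K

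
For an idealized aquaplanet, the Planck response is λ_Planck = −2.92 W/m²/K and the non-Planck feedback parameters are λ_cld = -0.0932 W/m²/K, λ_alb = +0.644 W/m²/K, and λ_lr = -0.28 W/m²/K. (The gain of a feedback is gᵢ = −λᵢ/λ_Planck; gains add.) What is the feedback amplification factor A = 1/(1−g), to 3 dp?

Convert to gains: g_cld = -0.0932/2.92 = -0.03192; g_alb = 0.644/2.92 = 0.2205; g_lr = -0.28/2.92 = -0.09589.
Total gain g = 0.09269.
A = 1/(1 − 0.09269) = 1.102.

1.102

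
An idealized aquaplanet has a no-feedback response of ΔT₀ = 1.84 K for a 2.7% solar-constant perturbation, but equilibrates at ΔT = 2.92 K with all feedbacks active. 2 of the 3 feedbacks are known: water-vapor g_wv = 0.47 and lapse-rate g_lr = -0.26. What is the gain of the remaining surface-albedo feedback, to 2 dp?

Amplification A = ΔT/ΔT₀ = 2.92/1.84 = 1.587.
Total gain g = 1 − 1/A = 1 − 1/1.587 = 0.3699.
Known gains sum to 0.47 − 0.26 = 0.21.
g_alb = 0.3699 − 0.21 = 0.16.

0.16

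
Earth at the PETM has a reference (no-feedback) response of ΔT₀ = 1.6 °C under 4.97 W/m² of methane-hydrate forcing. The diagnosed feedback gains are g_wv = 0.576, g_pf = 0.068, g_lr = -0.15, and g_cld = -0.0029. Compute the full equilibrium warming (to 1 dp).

Total gain g = 0.576 + 0.068 − 0.15 − 0.0029 = 0.4911.
Amplification A = 1/(1 − 0.4911) = 1.965.
ΔT = 1.6 × 1.965 = 3.1 °C.

3.1 °C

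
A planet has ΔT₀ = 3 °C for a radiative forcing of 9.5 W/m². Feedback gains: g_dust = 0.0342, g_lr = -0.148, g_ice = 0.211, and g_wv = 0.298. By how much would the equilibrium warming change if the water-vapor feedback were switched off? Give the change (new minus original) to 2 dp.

-1.64 °C

Original: g = 0.3952, ΔT = 3/(1−0.3952) = 4.9603 °C.
Without water-vapor: g' = 0.0972, ΔT' = 3/(1−0.0972) = 3.3230 °C.
Change = 3.3230 − 4.9603 = -1.64 °C.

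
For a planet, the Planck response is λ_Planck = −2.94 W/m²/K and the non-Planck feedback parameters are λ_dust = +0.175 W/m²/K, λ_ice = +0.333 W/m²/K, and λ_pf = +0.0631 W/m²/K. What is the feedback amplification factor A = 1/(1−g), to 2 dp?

Convert to gains: g_dust = 0.175/2.94 = 0.05952; g_ice = 0.333/2.94 = 0.1133; g_pf = 0.0631/2.94 = 0.02146.
Total gain g = 0.19428.
A = 1/(1 − 0.19428) = 1.24.

1.24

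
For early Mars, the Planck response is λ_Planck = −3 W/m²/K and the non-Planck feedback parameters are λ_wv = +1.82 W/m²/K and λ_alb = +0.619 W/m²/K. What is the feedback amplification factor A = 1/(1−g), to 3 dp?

5.348

Convert to gains: g_wv = 1.82/3 = 0.6067; g_alb = 0.619/3 = 0.2063.
Total gain g = 0.813.
A = 1/(1 − 0.813) = 5.348.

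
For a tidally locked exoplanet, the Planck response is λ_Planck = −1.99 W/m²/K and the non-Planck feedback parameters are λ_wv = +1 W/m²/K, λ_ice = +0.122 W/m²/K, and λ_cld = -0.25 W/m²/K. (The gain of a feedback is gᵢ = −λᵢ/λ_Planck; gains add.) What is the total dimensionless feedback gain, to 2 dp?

0.44

Convert to gains: g_wv = 1/1.99 = 0.5025; g_ice = 0.122/1.99 = 0.06131; g_cld = -0.25/1.99 = -0.1256.
Total gain g = 0.43821.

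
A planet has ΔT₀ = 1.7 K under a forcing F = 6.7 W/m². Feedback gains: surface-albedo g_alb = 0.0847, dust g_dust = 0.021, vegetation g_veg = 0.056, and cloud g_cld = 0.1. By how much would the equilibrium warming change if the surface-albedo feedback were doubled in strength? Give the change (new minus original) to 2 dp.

Original: g = 0.2617, ΔT = 1.7/(1−0.2617) = 2.3026 K.
With doubled surface-albedo: g' = 0.3464, ΔT' = 1.7/(1−0.3464) = 2.6010 K.
Change = 2.6010 − 2.3026 = 0.30 K.

0.30 K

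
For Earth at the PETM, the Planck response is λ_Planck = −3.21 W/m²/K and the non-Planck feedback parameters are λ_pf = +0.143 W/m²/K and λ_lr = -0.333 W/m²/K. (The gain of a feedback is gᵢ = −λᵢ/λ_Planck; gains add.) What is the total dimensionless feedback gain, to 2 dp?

-0.06

Convert to gains: g_pf = 0.143/3.21 = 0.04455; g_lr = -0.333/3.21 = -0.1037.
Total gain g = -0.05915.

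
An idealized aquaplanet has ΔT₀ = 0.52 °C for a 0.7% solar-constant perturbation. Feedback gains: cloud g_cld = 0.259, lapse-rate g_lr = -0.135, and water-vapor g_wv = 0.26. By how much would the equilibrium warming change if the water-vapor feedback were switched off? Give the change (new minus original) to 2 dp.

-0.25 °C

Original: g = 0.384, ΔT = 0.52/(1−0.384) = 0.8442 °C.
Without water-vapor: g' = 0.124, ΔT' = 0.52/(1−0.124) = 0.5936 °C.
Change = 0.5936 − 0.8442 = -0.25 °C.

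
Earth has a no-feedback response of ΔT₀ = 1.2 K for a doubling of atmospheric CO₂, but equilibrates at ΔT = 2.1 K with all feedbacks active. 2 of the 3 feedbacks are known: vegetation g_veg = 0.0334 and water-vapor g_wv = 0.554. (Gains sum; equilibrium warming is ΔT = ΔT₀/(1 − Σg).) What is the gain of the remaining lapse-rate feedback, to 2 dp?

-0.16

Amplification A = ΔT/ΔT₀ = 2.1/1.2 = 1.75.
Total gain g = 1 − 1/A = 1 − 1/1.75 = 0.4286.
Known gains sum to 0.0334 + 0.554 = 0.5874.
g_lr = 0.4286 − 0.5874 = -0.16.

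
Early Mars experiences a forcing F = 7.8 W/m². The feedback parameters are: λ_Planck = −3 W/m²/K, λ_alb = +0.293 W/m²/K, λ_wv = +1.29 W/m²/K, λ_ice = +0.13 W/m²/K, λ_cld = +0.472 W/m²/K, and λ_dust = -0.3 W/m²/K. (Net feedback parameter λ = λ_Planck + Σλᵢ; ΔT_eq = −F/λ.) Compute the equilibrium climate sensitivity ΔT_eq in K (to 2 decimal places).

Net feedback parameter λ = (−3) + (+0.293) + (+1.29) + (+0.13) + (+0.472) + (-0.3) = -1.115 W/m²/K.
ΔT = −F/λ = −7.8/(-1.115) = 7.00 K.

7.00 K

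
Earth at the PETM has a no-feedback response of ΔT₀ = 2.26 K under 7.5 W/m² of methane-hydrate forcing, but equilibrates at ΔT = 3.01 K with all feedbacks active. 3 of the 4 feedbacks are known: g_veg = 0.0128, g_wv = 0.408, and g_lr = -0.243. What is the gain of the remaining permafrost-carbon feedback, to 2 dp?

Amplification A = ΔT/ΔT₀ = 3.01/2.26 = 1.332.
Total gain g = 1 − 1/A = 1 − 1/1.332 = 0.2492.
Known gains sum to 0.0128 + 0.408 − 0.243 = 0.1778.
g_pf = 0.2492 − 0.1778 = 0.07.

0.07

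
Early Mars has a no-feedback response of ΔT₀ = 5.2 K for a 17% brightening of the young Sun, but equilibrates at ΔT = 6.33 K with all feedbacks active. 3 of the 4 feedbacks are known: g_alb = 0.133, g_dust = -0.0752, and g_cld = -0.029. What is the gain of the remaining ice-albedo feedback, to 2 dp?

0.15

Amplification A = ΔT/ΔT₀ = 6.33/5.2 = 1.217.
Total gain g = 1 − 1/A = 1 − 1/1.217 = 0.1783.
Known gains sum to 0.133 − 0.0752 − 0.029 = 0.0288.
g_ice = 0.1783 − 0.0288 = 0.15.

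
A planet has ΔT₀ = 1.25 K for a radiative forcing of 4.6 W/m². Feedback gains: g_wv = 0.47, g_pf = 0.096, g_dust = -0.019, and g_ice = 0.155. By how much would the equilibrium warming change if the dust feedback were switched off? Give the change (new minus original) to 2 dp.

0.29 K

Original: g = 0.702, ΔT = 1.25/(1−0.702) = 4.1946 K.
Without dust: g' = 0.721, ΔT' = 1.25/(1−0.721) = 4.4803 K.
Change = 4.4803 − 4.1946 = 0.29 K.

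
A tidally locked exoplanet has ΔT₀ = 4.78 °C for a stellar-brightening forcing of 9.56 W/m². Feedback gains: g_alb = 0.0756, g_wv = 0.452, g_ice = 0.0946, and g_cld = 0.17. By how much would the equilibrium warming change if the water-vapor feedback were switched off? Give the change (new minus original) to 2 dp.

-15.76 °C

Original: g = 0.7922, ΔT = 4.78/(1−0.7922) = 23.0029 °C.
Without water-vapor: g' = 0.3402, ΔT' = 4.78/(1−0.3402) = 7.2446 °C.
Change = 7.2446 − 23.0029 = -15.76 °C.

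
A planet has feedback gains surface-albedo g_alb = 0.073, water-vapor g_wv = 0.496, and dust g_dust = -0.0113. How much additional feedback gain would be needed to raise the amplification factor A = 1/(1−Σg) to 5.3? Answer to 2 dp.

0.25

Current total gain = 0.5577.
Target gain for A = 5.3: g* = 1 − 1/5.3 = 0.8113.
Additional gain needed = 0.8113 − 0.5577 = 0.25.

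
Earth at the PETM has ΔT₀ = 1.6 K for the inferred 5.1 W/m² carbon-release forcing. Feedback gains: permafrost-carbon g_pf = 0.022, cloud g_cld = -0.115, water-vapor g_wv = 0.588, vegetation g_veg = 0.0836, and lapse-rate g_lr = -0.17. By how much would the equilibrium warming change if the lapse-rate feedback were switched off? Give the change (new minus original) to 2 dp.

1.09 K

Original: g = 0.4086, ΔT = 1.6/(1−0.4086) = 2.7054 K.
Without lapse-rate: g' = 0.5786, ΔT' = 1.6/(1−0.5786) = 3.7969 K.
Change = 3.7969 − 2.7054 = 1.09 K.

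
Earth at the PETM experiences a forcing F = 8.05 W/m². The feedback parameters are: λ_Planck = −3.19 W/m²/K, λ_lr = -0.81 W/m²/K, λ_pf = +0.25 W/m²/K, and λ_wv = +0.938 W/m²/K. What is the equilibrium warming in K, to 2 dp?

2.86 K

Net feedback parameter λ = (−3.19) + (-0.81) + (+0.25) + (+0.938) = -2.812 W/m²/K.
ΔT = −F/λ = −8.05/(-2.812) = 2.86 K.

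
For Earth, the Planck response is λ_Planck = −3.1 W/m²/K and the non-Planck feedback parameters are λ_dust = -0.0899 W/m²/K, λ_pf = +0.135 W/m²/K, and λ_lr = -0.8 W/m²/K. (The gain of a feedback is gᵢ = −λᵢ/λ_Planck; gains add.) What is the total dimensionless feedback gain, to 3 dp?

-0.244

Convert to gains: g_dust = -0.0899/3.1 = -0.029; g_pf = 0.135/3.1 = 0.04355; g_lr = -0.8/3.1 = -0.2581.
Total gain g = -0.24355.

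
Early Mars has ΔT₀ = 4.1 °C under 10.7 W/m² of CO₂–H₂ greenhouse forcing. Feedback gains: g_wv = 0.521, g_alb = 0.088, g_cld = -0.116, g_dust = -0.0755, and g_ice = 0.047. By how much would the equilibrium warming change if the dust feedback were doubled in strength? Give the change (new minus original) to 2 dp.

Original: g = 0.4645, ΔT = 4.1/(1−0.4645) = 7.6564 °C.
With doubled dust: g' = 0.389, ΔT' = 4.1/(1−0.389) = 6.7103 °C.
Change = 6.7103 − 7.6564 = -0.95 °C.

-0.95 °C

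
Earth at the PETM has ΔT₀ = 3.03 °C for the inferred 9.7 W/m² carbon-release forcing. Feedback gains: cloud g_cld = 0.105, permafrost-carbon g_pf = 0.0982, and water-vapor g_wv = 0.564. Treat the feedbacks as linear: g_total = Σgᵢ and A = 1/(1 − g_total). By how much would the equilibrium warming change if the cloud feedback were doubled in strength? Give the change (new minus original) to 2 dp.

Original: g = 0.7672, ΔT = 3.03/(1−0.7672) = 13.0155 °C.
With doubled cloud: g' = 0.8722, ΔT' = 3.03/(1−0.8722) = 23.7089 °C.
Change = 23.7089 − 13.0155 = 10.69 °C.

10.69 °C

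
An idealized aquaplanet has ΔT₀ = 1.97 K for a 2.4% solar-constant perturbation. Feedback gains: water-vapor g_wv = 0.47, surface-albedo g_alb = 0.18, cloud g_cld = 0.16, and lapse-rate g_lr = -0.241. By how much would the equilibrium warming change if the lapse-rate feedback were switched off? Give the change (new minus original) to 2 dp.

5.80 K

Original: g = 0.569, ΔT = 1.97/(1−0.569) = 4.5708 K.
Without lapse-rate: g' = 0.81, ΔT' = 1.97/(1−0.81) = 10.3684 K.
Change = 10.3684 − 4.5708 = 5.80 K.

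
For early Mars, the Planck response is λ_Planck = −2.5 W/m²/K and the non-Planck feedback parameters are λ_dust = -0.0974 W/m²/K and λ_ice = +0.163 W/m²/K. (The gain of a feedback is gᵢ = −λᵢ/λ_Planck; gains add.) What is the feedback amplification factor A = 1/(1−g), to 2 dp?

Convert to gains: g_dust = -0.0974/2.5 = -0.03896; g_ice = 0.163/2.5 = 0.0652.
Total gain g = 0.02624.
A = 1/(1 − 0.02624) = 1.03.

1.03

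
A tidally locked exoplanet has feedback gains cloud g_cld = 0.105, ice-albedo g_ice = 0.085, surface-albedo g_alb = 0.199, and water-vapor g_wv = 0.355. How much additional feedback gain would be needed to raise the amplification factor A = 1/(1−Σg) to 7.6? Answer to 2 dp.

0.12

Current total gain = 0.744.
Target gain for A = 7.6: g* = 1 − 1/7.6 = 0.8684.
Additional gain needed = 0.8684 − 0.744 = 0.12.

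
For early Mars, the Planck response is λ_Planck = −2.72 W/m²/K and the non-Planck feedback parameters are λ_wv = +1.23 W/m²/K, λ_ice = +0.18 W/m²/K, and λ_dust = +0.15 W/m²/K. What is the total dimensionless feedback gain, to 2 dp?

0.57

Convert to gains: g_wv = 1.23/2.72 = 0.4522; g_ice = 0.18/2.72 = 0.06618; g_dust = 0.15/2.72 = 0.05515.
Total gain g = 0.57353.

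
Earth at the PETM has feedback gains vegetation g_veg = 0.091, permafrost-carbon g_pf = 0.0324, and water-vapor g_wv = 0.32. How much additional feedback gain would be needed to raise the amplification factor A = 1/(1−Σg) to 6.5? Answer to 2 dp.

0.40

Current total gain = 0.4434.
Target gain for A = 6.5: g* = 1 − 1/6.5 = 0.8462.
Additional gain needed = 0.8462 − 0.4434 = 0.40.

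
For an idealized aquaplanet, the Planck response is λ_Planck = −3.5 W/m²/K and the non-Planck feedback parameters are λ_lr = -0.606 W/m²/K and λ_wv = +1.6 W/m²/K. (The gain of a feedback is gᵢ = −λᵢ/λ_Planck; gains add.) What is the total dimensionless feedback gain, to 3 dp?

0.284

Convert to gains: g_lr = -0.606/3.5 = -0.1731; g_wv = 1.6/3.5 = 0.4571.
Total gain g = 0.284.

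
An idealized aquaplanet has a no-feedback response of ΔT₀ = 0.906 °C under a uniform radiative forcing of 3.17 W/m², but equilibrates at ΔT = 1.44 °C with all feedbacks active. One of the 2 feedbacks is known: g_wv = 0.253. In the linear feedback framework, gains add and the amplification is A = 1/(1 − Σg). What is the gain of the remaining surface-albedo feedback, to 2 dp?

0.12

Amplification A = ΔT/ΔT₀ = 1.44/0.906 = 1.589.
Total gain g = 1 − 1/A = 1 − 1/1.589 = 0.3707.
The known gain is 0.253.
g_alb = 0.3707 − 0.253 = 0.12.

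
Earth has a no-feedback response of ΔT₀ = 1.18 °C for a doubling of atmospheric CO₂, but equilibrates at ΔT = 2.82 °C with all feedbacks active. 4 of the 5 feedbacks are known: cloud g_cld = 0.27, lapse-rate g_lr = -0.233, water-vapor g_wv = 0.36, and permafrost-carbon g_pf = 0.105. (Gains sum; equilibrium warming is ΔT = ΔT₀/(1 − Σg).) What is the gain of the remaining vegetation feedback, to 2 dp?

0.08

Amplification A = ΔT/ΔT₀ = 2.82/1.18 = 2.39.
Total gain g = 1 − 1/A = 1 − 1/2.39 = 0.5816.
Known gains sum to 0.27 − 0.233 + 0.36 + 0.105 = 0.502.
g_veg = 0.5816 − 0.502 = 0.08.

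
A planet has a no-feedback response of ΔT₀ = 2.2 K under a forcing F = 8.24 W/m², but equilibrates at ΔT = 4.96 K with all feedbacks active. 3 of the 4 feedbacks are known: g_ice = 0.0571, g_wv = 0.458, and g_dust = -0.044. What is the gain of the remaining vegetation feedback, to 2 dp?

Amplification A = ΔT/ΔT₀ = 4.96/2.2 = 2.255.
Total gain g = 1 − 1/A = 1 − 1/2.255 = 0.5565.
Known gains sum to 0.0571 + 0.458 − 0.044 = 0.4711.
g_veg = 0.5565 − 0.4711 = 0.09.

0.09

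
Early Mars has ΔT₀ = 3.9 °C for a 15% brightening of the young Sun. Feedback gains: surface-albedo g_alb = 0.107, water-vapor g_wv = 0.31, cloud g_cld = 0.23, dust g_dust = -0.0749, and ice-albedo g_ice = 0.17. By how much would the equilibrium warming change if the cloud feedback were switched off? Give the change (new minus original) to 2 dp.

-7.13 °C

Original: g = 0.7421, ΔT = 3.9/(1−0.7421) = 15.1221 °C.
Without cloud: g' = 0.5121, ΔT' = 3.9/(1−0.5121) = 7.9934 °C.
Change = 7.9934 − 15.1221 = -7.13 °C.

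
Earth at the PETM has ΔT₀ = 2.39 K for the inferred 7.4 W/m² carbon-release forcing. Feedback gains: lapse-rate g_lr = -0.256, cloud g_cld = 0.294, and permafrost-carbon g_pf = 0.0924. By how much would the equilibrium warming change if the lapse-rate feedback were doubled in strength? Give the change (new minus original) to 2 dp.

-0.63 K

Original: g = 0.1304, ΔT = 2.39/(1−0.1304) = 2.7484 K.
With doubled lapse-rate: g' = -0.1256, ΔT' = 2.39/(1+0.1256) = 2.1233 K.
Change = 2.1233 − 2.7484 = -0.63 K.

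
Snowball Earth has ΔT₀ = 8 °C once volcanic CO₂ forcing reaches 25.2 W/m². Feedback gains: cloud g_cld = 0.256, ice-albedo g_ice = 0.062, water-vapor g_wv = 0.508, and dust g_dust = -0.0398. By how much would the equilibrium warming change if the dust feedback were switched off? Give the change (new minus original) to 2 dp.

8.56 °C

Original: g = 0.7862, ΔT = 8/(1−0.7862) = 37.4181 °C.
Without dust: g' = 0.826, ΔT' = 8/(1−0.826) = 45.9770 °C.
Change = 45.9770 − 37.4181 = 8.56 °C.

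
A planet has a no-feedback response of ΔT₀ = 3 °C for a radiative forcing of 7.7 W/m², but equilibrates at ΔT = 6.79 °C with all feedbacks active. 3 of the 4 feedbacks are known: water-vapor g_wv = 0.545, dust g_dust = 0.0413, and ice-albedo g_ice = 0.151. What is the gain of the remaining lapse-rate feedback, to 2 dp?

Amplification A = ΔT/ΔT₀ = 6.79/3 = 2.263.
Total gain g = 1 − 1/A = 1 − 1/2.263 = 0.5581.
Known gains sum to 0.545 + 0.0413 + 0.151 = 0.7373.
g_lr = 0.5581 − 0.7373 = -0.18.

-0.18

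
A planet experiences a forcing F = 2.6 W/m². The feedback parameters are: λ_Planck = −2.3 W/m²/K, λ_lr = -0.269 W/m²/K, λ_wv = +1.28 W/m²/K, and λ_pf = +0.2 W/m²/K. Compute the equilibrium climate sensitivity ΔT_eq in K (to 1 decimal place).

Net feedback parameter λ = (−2.3) + (-0.269) + (+1.28) + (+0.2) = -1.089 W/m²/K.
ΔT = −F/λ = −2.6/(-1.089) = 2.4 K.

2.4 K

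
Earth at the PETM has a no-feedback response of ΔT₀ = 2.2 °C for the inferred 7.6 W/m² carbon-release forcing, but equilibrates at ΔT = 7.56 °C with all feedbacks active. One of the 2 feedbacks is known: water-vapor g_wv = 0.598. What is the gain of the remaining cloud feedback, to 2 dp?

0.11

Amplification A = ΔT/ΔT₀ = 7.56/2.2 = 3.436.
Total gain g = 1 − 1/A = 1 − 1/3.436 = 0.709.
The known gain is 0.598.
g_cld = 0.709 − 0.598 = 0.11.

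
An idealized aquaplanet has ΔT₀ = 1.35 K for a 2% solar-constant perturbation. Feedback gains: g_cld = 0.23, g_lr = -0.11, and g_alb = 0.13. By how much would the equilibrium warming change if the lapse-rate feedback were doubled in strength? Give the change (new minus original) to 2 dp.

-0.23 K

Original: g = 0.25, ΔT = 1.35/(1−0.25) = 1.8000 K.
With doubled lapse-rate: g' = 0.14, ΔT' = 1.35/(1−0.14) = 1.5698 K.
Change = 1.5698 − 1.8000 = -0.23 K.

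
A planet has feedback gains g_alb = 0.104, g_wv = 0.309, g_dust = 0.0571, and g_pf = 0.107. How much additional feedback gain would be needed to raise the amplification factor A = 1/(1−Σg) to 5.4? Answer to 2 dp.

Current total gain = 0.5771.
Target gain for A = 5.4: g* = 1 − 1/5.4 = 0.8148.
Additional gain needed = 0.8148 − 0.5771 = 0.24.

0.24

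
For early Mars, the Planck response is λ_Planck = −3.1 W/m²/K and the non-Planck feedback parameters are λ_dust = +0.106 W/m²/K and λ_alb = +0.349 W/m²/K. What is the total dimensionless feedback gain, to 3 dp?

0.147

Convert to gains: g_dust = 0.106/3.1 = 0.03419; g_alb = 0.349/3.1 = 0.1126.
Total gain g = 0.14679.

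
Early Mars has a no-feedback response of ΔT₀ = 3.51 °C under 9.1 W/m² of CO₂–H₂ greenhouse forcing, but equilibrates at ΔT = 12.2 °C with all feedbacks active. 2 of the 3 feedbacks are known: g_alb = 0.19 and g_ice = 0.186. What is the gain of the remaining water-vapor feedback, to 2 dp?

Amplification A = ΔT/ΔT₀ = 12.2/3.51 = 3.476.
Total gain g = 1 − 1/A = 1 − 1/3.476 = 0.7123.
Known gains sum to 0.19 + 0.186 = 0.376.
g_wv = 0.7123 − 0.376 = 0.34.

0.34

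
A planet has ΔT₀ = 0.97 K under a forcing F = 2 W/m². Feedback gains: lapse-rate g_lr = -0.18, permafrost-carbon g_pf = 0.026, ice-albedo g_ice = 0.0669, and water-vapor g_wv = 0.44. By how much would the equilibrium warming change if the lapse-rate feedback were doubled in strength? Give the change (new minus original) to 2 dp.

-0.33 K

Original: g = 0.3529, ΔT = 0.97/(1−0.3529) = 1.4990 K.
With doubled lapse-rate: g' = 0.1729, ΔT' = 0.97/(1−0.1729) = 1.1728 K.
Change = 1.1728 − 1.4990 = -0.33 K.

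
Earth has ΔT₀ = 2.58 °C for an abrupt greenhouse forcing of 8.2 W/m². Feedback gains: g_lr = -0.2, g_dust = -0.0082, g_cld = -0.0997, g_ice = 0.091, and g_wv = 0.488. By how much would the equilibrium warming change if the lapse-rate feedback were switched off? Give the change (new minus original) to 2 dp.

1.34 °C

Original: g = 0.2711, ΔT = 2.58/(1−0.2711) = 3.5396 °C.
Without lapse-rate: g' = 0.4711, ΔT' = 2.58/(1−0.4711) = 4.8780 °C.
Change = 4.8780 − 3.5396 = 1.34 °C.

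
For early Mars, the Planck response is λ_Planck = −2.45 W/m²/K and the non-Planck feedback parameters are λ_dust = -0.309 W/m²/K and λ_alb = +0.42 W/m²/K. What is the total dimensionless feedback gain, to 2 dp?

Convert to gains: g_dust = -0.309/2.45 = -0.1261; g_alb = 0.42/2.45 = 0.1714.
Total gain g = 0.0453.

0.05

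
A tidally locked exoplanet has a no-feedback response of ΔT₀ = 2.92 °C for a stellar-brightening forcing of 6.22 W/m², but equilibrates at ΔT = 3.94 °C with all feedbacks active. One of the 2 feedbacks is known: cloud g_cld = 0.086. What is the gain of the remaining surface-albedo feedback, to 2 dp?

Amplification A = ΔT/ΔT₀ = 3.94/2.92 = 1.349.
Total gain g = 1 − 1/A = 1 − 1/1.349 = 0.2587.
The known gain is 0.086.
g_alb = 0.2587 − 0.086 = 0.17.

0.17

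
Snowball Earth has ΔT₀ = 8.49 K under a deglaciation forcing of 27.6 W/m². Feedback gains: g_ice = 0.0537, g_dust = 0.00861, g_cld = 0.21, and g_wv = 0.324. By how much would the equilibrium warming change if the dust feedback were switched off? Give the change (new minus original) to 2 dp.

-0.44 K

Original: g = 0.59631, ΔT = 8.49/(1−0.59631) = 21.0310 K.
Without dust: g' = 0.5877, ΔT' = 8.49/(1−0.5877) = 20.5918 K.
Change = 20.5918 − 21.0310 = -0.44 K.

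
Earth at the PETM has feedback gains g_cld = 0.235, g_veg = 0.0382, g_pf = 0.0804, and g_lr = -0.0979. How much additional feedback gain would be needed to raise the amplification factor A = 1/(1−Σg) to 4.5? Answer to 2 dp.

Current total gain = 0.2557.
Target gain for A = 4.5: g* = 1 − 1/4.5 = 0.7778.
Additional gain needed = 0.7778 − 0.2557 = 0.52.

0.52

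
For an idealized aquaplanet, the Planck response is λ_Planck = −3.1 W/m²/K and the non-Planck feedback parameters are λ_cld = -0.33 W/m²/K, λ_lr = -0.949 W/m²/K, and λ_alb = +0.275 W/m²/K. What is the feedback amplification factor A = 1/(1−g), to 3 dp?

Convert to gains: g_cld = -0.33/3.1 = -0.1065; g_lr = -0.949/3.1 = -0.3061; g_alb = 0.275/3.1 = 0.08871.
Total gain g = -0.32389.
A = 1/(1 + 0.32389) = 0.755.

0.755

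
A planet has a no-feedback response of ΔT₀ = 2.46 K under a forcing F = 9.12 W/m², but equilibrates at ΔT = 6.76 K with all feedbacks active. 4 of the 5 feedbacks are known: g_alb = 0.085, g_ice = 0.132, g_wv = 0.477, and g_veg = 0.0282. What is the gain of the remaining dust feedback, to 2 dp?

Amplification A = ΔT/ΔT₀ = 6.76/2.46 = 2.748.
Total gain g = 1 − 1/A = 1 − 1/2.748 = 0.6361.
Known gains sum to 0.085 + 0.132 + 0.477 + 0.0282 = 0.7222.
g_dust = 0.6361 − 0.7222 = -0.09.

-0.09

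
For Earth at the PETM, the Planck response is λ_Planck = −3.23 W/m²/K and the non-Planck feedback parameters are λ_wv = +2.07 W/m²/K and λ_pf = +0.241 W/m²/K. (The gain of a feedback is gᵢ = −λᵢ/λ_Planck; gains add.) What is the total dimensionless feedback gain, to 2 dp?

0.72

Convert to gains: g_wv = 2.07/3.23 = 0.6409; g_pf = 0.241/3.23 = 0.07461.
Total gain g = 0.71551.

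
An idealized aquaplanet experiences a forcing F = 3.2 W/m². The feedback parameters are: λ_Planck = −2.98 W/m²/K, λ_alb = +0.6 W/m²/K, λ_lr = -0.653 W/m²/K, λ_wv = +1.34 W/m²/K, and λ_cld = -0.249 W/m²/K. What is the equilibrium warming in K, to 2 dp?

1.65 K

Net feedback parameter λ = (−2.98) + (+0.6) + (-0.653) + (+1.34) + (-0.249) = -1.942 W/m²/K.
ΔT = −F/λ = −3.2/(-1.942) = 1.65 K.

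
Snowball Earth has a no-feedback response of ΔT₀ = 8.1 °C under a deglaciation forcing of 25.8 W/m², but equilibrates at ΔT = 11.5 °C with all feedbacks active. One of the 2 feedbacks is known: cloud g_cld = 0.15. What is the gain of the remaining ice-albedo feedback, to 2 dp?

0.15

Amplification A = ΔT/ΔT₀ = 11.5/8.1 = 1.42.
Total gain g = 1 − 1/A = 1 − 1/1.42 = 0.2958.
The known gain is 0.15.
g_ice = 0.2958 − 0.15 = 0.15.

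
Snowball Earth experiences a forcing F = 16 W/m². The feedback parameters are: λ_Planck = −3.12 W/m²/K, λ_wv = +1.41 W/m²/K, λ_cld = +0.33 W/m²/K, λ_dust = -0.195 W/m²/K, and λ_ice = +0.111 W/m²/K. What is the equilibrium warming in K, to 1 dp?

Net feedback parameter λ = (−3.12) + (+1.41) + (+0.33) + (-0.195) + (+0.111) = -1.464 W/m²/K.
ΔT = −F/λ = −16/(-1.464) = 10.9 K.

10.9 K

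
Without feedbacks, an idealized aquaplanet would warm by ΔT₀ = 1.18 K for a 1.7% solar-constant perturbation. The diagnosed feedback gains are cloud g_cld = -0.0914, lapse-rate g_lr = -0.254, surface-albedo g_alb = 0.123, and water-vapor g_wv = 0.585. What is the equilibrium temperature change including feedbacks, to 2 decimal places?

Total gain g = -0.0914 − 0.254 + 0.123 + 0.585 = 0.3626.
Amplification A = 1/(1 − 0.3626) = 1.569.
ΔT = 1.18 × 1.569 = 1.85 K.

1.85 K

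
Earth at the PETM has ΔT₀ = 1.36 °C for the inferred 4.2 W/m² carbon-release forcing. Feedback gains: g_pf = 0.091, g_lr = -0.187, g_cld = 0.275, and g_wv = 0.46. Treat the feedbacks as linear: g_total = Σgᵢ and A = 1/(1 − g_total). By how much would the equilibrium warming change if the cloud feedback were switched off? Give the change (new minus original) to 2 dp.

Original: g = 0.639, ΔT = 1.36/(1−0.639) = 3.7673 °C.
Without cloud: g' = 0.364, ΔT' = 1.36/(1−0.364) = 2.1384 °C.
Change = 2.1384 − 3.7673 = -1.63 °C.

-1.63 °C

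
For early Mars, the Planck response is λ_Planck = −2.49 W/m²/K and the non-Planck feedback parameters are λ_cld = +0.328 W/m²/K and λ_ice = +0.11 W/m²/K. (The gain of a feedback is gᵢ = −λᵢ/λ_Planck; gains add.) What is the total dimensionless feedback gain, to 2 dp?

0.18

Convert to gains: g_cld = 0.328/2.49 = 0.1317; g_ice = 0.11/2.49 = 0.04418.
Total gain g = 0.17588.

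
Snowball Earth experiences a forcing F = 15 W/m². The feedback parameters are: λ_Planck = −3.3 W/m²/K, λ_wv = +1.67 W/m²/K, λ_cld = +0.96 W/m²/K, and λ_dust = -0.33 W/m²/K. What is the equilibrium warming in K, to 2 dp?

15.00 K

Net feedback parameter λ = (−3.3) + (+1.67) + (+0.96) + (-0.33) = -1 W/m²/K.
ΔT = −F/λ = −15/(-1) = 15.00 K.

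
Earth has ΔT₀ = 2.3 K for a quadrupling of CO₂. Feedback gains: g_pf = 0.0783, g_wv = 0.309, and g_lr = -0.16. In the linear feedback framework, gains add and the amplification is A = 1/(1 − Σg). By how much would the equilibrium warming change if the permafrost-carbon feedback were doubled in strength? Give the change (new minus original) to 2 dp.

Original: g = 0.2273, ΔT = 2.3/(1−0.2273) = 2.9766 K.
With doubled permafrost-carbon: g' = 0.3056, ΔT' = 2.3/(1−0.3056) = 3.3122 K.
Change = 3.3122 − 2.9766 = 0.34 K.

0.34 K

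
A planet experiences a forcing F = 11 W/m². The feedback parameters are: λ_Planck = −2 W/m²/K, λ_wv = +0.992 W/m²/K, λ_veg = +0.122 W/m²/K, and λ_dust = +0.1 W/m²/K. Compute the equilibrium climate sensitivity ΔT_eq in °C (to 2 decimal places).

13.99 °C

Net feedback parameter λ = (−2) + (+0.992) + (+0.122) + (+0.1) = -0.786 W/m²/K.
ΔT = −F/λ = −11/(-0.786) = 13.99 °C.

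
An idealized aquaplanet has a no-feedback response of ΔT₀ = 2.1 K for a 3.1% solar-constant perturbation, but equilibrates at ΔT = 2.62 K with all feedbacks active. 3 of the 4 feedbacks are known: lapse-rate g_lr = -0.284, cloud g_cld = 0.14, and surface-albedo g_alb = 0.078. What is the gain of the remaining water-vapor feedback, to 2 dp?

Amplification A = ΔT/ΔT₀ = 2.62/2.1 = 1.248.
Total gain g = 1 − 1/A = 1 − 1/1.248 = 0.1987.
Known gains sum to -0.284 + 0.14 + 0.078 = -0.066.
g_wv = 0.1987 + 0.066 = 0.26.

0.26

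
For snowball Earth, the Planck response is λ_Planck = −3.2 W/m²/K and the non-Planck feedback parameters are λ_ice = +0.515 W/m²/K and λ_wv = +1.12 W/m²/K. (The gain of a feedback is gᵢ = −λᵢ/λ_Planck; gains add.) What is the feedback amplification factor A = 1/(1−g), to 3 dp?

Convert to gains: g_ice = 0.515/3.2 = 0.1609; g_wv = 1.12/3.2 = 0.35.
Total gain g = 0.5109.
A = 1/(1 − 0.5109) = 2.045.

2.045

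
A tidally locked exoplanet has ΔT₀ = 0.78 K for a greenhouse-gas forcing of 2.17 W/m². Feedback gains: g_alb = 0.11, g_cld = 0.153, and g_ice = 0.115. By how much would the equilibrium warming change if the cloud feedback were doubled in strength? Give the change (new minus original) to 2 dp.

Original: g = 0.378, ΔT = 0.78/(1−0.378) = 1.2540 K.
With doubled cloud: g' = 0.531, ΔT' = 0.78/(1−0.531) = 1.6631 K.
Change = 1.6631 − 1.2540 = 0.41 K.

0.41 K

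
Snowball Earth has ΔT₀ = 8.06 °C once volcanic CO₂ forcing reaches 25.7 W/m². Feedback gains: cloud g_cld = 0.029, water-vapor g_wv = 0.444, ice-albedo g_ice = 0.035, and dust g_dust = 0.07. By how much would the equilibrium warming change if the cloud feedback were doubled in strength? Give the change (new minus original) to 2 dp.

Original: g = 0.578, ΔT = 8.06/(1−0.578) = 19.0995 °C.
With doubled cloud: g' = 0.607, ΔT' = 8.06/(1−0.607) = 20.5089 °C.
Change = 20.5089 − 19.0995 = 1.41 °C.

1.41 °C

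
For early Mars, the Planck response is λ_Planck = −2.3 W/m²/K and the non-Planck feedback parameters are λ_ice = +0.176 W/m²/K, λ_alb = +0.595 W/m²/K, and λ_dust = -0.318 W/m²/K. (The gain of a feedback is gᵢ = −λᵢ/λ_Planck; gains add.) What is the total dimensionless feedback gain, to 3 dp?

Convert to gains: g_ice = 0.176/2.3 = 0.07652; g_alb = 0.595/2.3 = 0.2587; g_dust = -0.318/2.3 = -0.1383.
Total gain g = 0.19692.

0.197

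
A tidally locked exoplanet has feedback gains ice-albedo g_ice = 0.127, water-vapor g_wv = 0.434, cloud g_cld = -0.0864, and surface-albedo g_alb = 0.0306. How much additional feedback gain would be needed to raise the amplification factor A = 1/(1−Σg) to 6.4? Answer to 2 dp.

0.34

Current total gain = 0.5052.
Target gain for A = 6.4: g* = 1 − 1/6.4 = 0.8438.
Additional gain needed = 0.8438 − 0.5052 = 0.34.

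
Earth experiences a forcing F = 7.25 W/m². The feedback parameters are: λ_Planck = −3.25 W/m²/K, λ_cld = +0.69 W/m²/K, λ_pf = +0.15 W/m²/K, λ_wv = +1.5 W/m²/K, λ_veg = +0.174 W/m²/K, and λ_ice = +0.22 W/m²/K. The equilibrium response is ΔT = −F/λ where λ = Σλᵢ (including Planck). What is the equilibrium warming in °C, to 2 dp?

Net feedback parameter λ = (−3.25) + (+0.69) + (+0.15) + (+1.5) + (+0.174) + (+0.22) = -0.516 W/m²/K.
ΔT = −F/λ = −7.25/(-0.516) = 14.05 °C.

14.05 °C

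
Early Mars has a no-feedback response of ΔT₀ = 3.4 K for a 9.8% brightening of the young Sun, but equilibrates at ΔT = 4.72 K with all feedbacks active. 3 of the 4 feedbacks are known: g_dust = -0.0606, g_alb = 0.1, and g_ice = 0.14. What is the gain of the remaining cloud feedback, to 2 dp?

Amplification A = ΔT/ΔT₀ = 4.72/3.4 = 1.388.
Total gain g = 1 − 1/A = 1 − 1/1.388 = 0.2795.
Known gains sum to -0.0606 + 0.1 + 0.14 = 0.1794.
g_cld = 0.2795 − 0.1794 = 0.10.

0.10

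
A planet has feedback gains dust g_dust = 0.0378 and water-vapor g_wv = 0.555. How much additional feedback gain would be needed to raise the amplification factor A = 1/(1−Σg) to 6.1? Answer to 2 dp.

Current total gain = 0.5928.
Target gain for A = 6.1: g* = 1 − 1/6.1 = 0.8361.
Additional gain needed = 0.8361 − 0.5928 = 0.24.

0.24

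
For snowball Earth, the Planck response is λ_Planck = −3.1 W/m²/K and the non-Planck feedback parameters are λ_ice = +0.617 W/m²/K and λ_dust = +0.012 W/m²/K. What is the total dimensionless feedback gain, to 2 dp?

0.20

Convert to gains: g_ice = 0.617/3.1 = 0.199; g_dust = 0.012/3.1 = 0.003871.
Total gain g = 0.202871.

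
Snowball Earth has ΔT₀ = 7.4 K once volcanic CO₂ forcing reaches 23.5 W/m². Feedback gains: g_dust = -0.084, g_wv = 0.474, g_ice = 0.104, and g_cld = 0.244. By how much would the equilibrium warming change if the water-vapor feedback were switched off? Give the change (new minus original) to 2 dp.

-18.19 K

Original: g = 0.738, ΔT = 7.4/(1−0.738) = 28.2443 K.
Without water-vapor: g' = 0.264, ΔT' = 7.4/(1−0.264) = 10.0543 K.
Change = 10.0543 − 28.2443 = -18.19 K.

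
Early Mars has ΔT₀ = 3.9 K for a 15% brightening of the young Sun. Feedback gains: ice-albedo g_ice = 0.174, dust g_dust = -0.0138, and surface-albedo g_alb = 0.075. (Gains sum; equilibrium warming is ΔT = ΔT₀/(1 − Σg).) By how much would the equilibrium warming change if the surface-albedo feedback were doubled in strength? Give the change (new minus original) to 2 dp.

Original: g = 0.2352, ΔT = 3.9/(1−0.2352) = 5.0994 K.
With doubled surface-albedo: g' = 0.3102, ΔT' = 3.9/(1−0.3102) = 5.6538 K.
Change = 5.6538 − 5.0994 = 0.55 K.

0.55 K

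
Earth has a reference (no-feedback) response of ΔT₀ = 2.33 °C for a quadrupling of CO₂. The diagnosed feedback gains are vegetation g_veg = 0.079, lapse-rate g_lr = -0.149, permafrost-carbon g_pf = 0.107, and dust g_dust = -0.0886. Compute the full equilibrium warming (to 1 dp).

Total gain g = 0.079 − 0.149 + 0.107 − 0.0886 = -0.0516.
Amplification A = 1/(1 + 0.0516) = 0.9509.
ΔT = 2.33 × 0.9509 = 2.2 °C.

2.2 °C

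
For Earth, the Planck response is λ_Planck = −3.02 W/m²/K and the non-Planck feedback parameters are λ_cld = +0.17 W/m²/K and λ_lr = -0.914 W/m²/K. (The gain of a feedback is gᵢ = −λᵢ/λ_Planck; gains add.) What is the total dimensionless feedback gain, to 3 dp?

Convert to gains: g_cld = 0.17/3.02 = 0.05629; g_lr = -0.914/3.02 = -0.3026.
Total gain g = -0.24631.

-0.246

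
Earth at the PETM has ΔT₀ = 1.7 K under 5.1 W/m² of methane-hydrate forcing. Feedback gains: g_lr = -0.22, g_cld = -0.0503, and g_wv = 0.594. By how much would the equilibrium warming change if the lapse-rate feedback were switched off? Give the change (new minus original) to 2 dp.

1.21 K

Original: g = 0.3237, ΔT = 1.7/(1−0.3237) = 2.5137 K.
Without lapse-rate: g' = 0.5437, ΔT' = 1.7/(1−0.5437) = 3.7256 K.
Change = 3.7256 − 2.5137 = 1.21 K.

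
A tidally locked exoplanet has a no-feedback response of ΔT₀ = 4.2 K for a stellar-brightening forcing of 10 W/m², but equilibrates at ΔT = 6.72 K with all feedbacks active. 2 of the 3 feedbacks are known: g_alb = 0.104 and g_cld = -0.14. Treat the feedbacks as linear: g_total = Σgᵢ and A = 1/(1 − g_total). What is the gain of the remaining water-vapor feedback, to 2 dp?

0.41

Amplification A = ΔT/ΔT₀ = 6.72/4.2 = 1.6.
Total gain g = 1 − 1/A = 1 − 1/1.6 = 0.375.
Known gains sum to 0.104 − 0.14 = -0.036.
g_wv = 0.375 + 0.036 = 0.41.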